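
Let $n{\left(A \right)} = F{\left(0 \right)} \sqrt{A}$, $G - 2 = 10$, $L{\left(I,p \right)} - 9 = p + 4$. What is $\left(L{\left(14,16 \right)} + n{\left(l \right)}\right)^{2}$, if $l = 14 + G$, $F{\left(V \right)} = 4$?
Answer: $1257 + 232 \sqrt{26} \approx 2440.0$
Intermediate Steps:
$L{\left(I,p \right)} = 13 + p$ ($L{\left(I,p \right)} = 9 + \left(p + 4\right) = 9 + \left(4 + p\right) = 13 + p$)
$G = 12$ ($G = 2 + 10 = 12$)
$l = 26$ ($l = 14 + 12 = 26$)
$n{\left(A \right)} = 4 \sqrt{A}$
$\left(L{\left(14,16 \right)} + n{\left(l \right)}\right)^{2} = \left(\left(13 + 16\right) + 4 \sqrt{26}\right)^{2} = \left(29 + 4 \sqrt{26}\right)^{2}$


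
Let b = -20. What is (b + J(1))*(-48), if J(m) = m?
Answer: 912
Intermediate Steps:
(b + J(1))*(-48) = (-20 + 1)*(-48) = -19*(-48) = 912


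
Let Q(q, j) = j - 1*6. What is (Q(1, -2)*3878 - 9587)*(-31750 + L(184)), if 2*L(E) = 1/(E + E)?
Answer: 948997807389/736 ≈ 1.2894e+9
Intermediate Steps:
Q(q, j) = -6 + j (Q(q, j) = j - 6 = -6 + j)
L(E) = 1/(4*E) (L(E) = 1/(2*(E + E)) = 1/(2*((2*E))) = (1/(2*E))/2 = 1/(4*E))
(Q(1, -2)*3878 - 9587)*(-31750 + L(184)) = ((-6 - 2)*3878 - 9587)*(-31750 + (1/4)/184) = (-8*3878 - 9587)*(-31750 + (1/4)*(1/184)) = (-31024 - 9587)*(-31750 + 1/736) = -40611*(-23367999/736) = 948997807389/736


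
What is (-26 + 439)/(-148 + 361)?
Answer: 413/213 ≈ 1.9390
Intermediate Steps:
(-26 + 439)/(-148 + 361) = 413/213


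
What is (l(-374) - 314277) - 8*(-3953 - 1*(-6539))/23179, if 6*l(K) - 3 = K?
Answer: -43716483035/139074 ≈ -3.1434e+5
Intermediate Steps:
l(K) = 1/2 + K/6
(l(-374) - 314277) - 8*(-3953 - 1*(-6539))/23179 = ((1/2 + (1/6)*(-374)) - 314277) - 8*(-3953 - 1*(-6539))/23179 = ((1/2 - 187/3) - 314277) - 8*(-3953 + 6539)/23179 = (-371/6 - 314277) - 20688/23179 = -1886033/6 - 8*2586/23179 = -1886033/6 - 20688/23179 = -43716483035/139074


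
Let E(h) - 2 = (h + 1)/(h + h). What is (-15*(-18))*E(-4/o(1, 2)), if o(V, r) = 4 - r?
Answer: 1215/2 ≈ 607.50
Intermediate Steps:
E(h) = 2 + (1 + h)/(2*h) (E(h) = 2 + (h + 1)/(h + h) = 2 + (1 + h)/((2*h)) = 2 + (1 + h)*(1/(2*h)) = 2 + (1 + h)/(2*h))
(-15*(-18))*E(-4/o(1, 2)) = (-15*(-18))*((1 + 5*(-4/(4 - 1*2)))/(2*((-4/(4 - 1*2))))) = 270*((1 + 5*(-4/(4 - 2)))/(2*((-4/(4 - 2))))) = 270*((1 + 5*(-4/2))/(2*((-4/2)))) = 270*((1 + 5*(-4*½))/(2*((-4*½)))) = 270*((½)*(1 + 5*(-2))/(-2)) = 270*((½)*(-½)*(1 - 10)) = 270*((½)*(-½)*(-9)) = 270*(9/4) = 1215/2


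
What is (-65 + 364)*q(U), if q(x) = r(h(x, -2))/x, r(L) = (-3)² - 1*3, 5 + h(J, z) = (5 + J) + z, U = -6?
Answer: -299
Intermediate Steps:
h(J, z) = J + z (h(J, z) = -5 + ((5 + J) + z) = -5 + (5 + J + z) = J + z)
r(L) = 6 (r(L) = 9 - 3 = 6)
q(x) = 6/x
(-65 + 364)*q(U) = (-65 + 364)*(6/(-6)) = 299*(6*(-⅙)) = 299*(-1) = -299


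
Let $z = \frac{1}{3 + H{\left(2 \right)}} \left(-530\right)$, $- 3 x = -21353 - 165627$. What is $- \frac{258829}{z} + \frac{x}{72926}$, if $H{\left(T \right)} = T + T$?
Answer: $\frac{198240868067}{57976170} \approx 3419.4$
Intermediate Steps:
$x = \frac{186980}{3}$ ($x = - \frac{-21353 - 165627}{3} = \left(- \frac{1}{3}\right) \left(-186980\right) = \frac{186980}{3} \approx 62327.0$)
$H{\left(T \right)} = 2 T$
$z = - \frac{530}{7}$ ($z = \frac{1}{3 + 2 \cdot 2} \left(-530\right) = \frac{1}{3 + 4} \left(-530\right) = \frac{1}{7} \left(-530\right) = - \frac{530}{7} \approx -75.714$)
$- \frac{258829}{z} + \frac{x}{72926} = - \frac{258829}{- \frac{530}{7}} + \frac{186980}{3 \cdot 72926} = \left(-258829\right) \left(- \frac{7}{530}\right) + \frac{186980}{3} \cdot \frac{1}{72926} = \frac{1811803}{530} + \frac{93490}{109389} = \frac{198240868067}{57976170}$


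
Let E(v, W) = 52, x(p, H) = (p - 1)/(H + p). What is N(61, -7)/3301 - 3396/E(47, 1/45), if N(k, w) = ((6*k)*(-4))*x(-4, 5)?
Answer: -2707389/42913 ≈ -63.090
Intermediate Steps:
x(p, H) = (-1 + p)/(H + p)
N(k, w) = 120*k (N(k, w) = ((6*k)*(-4))*((-1 - 4)/(5 - 4)) = (-24*k)*(-5/1) = (-24*k)*(1*(-5)) = -24*k*(-5) = 120*k)
N(61, -7)/3301 - 3396/E(47, 1/45) = (120*61)/3301 - 3396/52 = 7320*(1/3301) - 3396*1/52 = 7320/3301 - 849/13 = -2707389/42913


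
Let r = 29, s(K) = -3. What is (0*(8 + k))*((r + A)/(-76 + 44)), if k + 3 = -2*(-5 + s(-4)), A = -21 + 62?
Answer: 0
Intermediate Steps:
A = 41
k = 13 (k = -3 - 2*(-5 - 3) = -3 - 2*(-8) = -3 + 16 = 13)
(0*(8 + k))*((r + A)/(-76 + 44)) = (0*(8 + 13))*((29 + 41)/(-76 + 44)) = (0*21)*(70/(-32)) = 0*(70*(-1/32)) = 0*(-35/16) = 0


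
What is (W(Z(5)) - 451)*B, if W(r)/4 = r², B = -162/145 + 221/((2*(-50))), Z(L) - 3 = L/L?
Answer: 3734163/2900 ≈ 1287.6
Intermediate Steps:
Z(L) = 4 (Z(L) = 3 + L/L = 3 + 1 = 4)
B = -9649/2900 (B = -162*1/145 + 221/(-100) = -162/145 + 221*(-1/100) = -162/145 - 221/100 = -9649/2900 ≈ -3.3272)
W(r) = 4*r²
(W(Z(5)) - 451)*B = (4*4² - 451)*(-9649/2900) = (4*16 - 451)*(-9649/2900) = (64 - 451)*(-9649/2900) = -387*(-9649/2900) = 3734163/2900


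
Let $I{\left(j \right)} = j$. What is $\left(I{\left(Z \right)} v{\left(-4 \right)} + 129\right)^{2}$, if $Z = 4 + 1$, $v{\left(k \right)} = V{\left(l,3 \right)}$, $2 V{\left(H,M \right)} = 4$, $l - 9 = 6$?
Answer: $19321$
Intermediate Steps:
$l = 15$ ($l = 9 + 6 = 15$)
$V{\left(H,M \right)} = 2$ ($V{\left(H,M \right)} = \frac{1}{2} \cdot 4 = 2$)
$v{\left(k \right)} = 2$
$Z = 5$
$\left(I{\left(Z \right)} v{\left(-4 \right)} + 129\right)^{2} = \left(5 \cdot 2 + 129\right)^{2} = \left(10 + 129\right)^{2} = 139^{2} = 19321$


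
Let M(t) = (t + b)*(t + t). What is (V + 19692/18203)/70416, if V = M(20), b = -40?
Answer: -3635677/320445612 ≈ -0.011346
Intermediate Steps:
M(t) = 2*t*(-40 + t) (M(t) = (t - 40)*(t + t) = (-40 + t)*(2*t) = 2*t*(-40 + t))
V = -800 (V = 2*20*(-40 + 20) = 2*20*(-20) = -800)
(V + 19692/18203)/70416 = (-800 + 19692/18203)/70416 = (-800 + 19692*(1/18203))*(1/70416) = (-800 + 19692/18203)*(1/70416) = -14542708/18203*1/70416 = -3635677/320445612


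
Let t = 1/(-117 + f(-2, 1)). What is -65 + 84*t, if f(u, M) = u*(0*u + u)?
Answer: -7429/113 ≈ -65.743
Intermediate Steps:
f(u, M) = u**2 (f(u, M) = u*(0 + u) = u*u = u**2)
t = -1/113 (t = 1/(-117 + (-2)**2) = 1/(-117 + 4) = 1/(-113) = -1/113 ≈ -0.0088496)
-65 + 84*t = -65 + 84*(-1/113) = -65 - 84/113 = -7429/113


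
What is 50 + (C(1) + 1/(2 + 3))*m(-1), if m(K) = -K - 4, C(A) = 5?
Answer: 172/5 ≈ 34.400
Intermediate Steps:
m(K) = -4 - K
50 + (C(1) + 1/(2 + 3))*m(-1) = 50 + (5 + 1/(2 + 3))*(-4 - 1*(-1)) = 50 + (5 + 1/5)*(-4 + 1) = 50 + (5 + ⅕)*(-3) = 50 + (26/5)*(-3) = 50 - 78/5 = 172/5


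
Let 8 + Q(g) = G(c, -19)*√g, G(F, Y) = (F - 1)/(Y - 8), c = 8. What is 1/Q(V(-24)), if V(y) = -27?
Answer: -216/1777 + 21*I*√3/1777 ≈ -0.12155 + 0.020469*I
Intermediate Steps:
G(F, Y) = (-1 + F)/(-8 + Y)
Q(g) = -8 - 7*√g/27 (Q(g) = -8 + ((-1 + 8)/(-8 - 19))*√g = -8 + (7/(-27))*√g = -8 + (-1/27*7)*√g = -8 - 7*√g/27)
1/Q(V(-24)) = 1/(-8 - 7*I*√3/9)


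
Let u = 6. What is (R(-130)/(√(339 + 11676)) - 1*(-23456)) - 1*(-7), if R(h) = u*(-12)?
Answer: 23463 - 8*√1335/445 ≈ 23462.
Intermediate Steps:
R(h) = -72 (R(h) = 6*(-12) = -72)
(R(-130)/(√(339 + 11676)) - 1*(-23456)) - 1*(-7) = (-72/√(339 + 11676) - 1*(-23456)) - 1*(-7) = (-72*√1335/4005 + 23456) + 7 = (-8*√1335/445 + 23456) + 7 = (23456 - 8*√1335/445) + 7 = 23463 - 8*√1335/445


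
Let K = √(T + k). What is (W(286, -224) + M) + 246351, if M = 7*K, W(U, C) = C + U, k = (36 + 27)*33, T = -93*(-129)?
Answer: 246413 + 42*√391 ≈ 2.4724e+5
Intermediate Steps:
T = 11997
k = 2079 (k = 63*33 = 2079)
K = 6*√391 (K = √(11997 + 2079) = √14076 = 6*√391 ≈ 118.64)
M = 42*√391 (M = 7*(6*√391) = 42*√391 ≈ 830.50)
(W(286, -224) + M) + 246351 = ((-224 + 286) + 42*√391) + 246351 = (62 + 42*√391) + 246351 = 246413 + 42*√391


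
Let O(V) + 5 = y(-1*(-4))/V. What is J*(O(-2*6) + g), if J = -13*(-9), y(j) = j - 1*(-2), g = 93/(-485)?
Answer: -645957/970 ≈ -665.93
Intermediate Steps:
g = -93/485 (g = 93*(-1/485) = -93/485 ≈ -0.19175)
y(j) = 2 + j (y(j) = j + 2 = 2 + j)
O(V) = -5 + 6/V (O(V) = -5 + (2 - 1*(-4))/V = -5 + (2 + 4)/V = -5 + 6/V)
J = 117
J*(O(-2*6) + g) = 117*((-5 + 6/((-2*6))) - 93/485) = 117*((-5 + 6/(-12)) - 93/485) = 117*((-5 + 6*(-1/12)) - 93/485) = 117*((-5 - ½) - 93/485) = 117*(-11/2 - 93/485) = 117*(-5521/970) = -645957/970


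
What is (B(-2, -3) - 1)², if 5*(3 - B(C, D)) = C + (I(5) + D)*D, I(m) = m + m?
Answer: 1089/25 ≈ 43.560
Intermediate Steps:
I(m) = 2*m
B(C, D) = 3 - C/5 - D*(10 + D)/5 (B(C, D) = 3 - (C + (2*5 + D)*D)/5 = 3 - (C + (10 + D)*D)/5 = 3 - (C + D*(10 + D))/5 = 3 + (-C/5 - D*(10 + D)/5) = 3 - C/5 - D*(10 + D)/5)
(B(-2, -3) - 1)² = ((3 - 2*(-3) - ⅕*(-2) - ⅕*(-3)²) - 1)² = ((3 + 6 + ⅖ - ⅕*9) - 1)² = ((3 + 6 + ⅖ - 9/5) - 1)² = (38/5 - 1)² = (33/5)² = 1089/25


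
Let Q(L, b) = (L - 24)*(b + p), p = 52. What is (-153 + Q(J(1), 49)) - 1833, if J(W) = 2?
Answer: -4208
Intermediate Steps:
Q(L, b) = (-24 + L)*(52 + b) (Q(L, b) = (L - 24)*(b + 52) = (-24 + L)*(52 + b))
(-153 + Q(J(1), 49)) - 1833 = (-153 + (-1248 - 24*49 + 52*2 + 2*49)) - 1833 = (-153 + (-1248 - 1176 + 104 + 98)) - 1833 = (-153 - 2222) - 1833 = -2375 - 1833 = -4208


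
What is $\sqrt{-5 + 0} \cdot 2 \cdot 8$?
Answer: $16 i \sqrt{5} \approx 35.777 i$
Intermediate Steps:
$\sqrt{-5 + 0} \cdot 2 \cdot 8 = \sqrt{-5} \cdot 2 \cdot 8 = i \sqrt{5} \cdot 2 \cdot 8 = 2 i \sqrt{5} \cdot 8 = 16 i \sqrt{5}$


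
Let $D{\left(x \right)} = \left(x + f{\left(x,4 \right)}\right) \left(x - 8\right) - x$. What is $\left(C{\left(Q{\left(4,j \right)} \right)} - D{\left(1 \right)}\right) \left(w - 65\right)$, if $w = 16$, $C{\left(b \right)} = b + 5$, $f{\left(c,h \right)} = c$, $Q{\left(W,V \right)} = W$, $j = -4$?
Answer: $-1176$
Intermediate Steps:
$C{\left(b \right)} = 5 + b$
$D{\left(x \right)} = - x + 2 x \left(-8 + x\right)$ ($D{\left(x \right)} = \left(x + x\right) \left(x - 8\right) - x = 2 x \left(-8 + x\right) - x = - x + 2 x \left(-8 + x\right)$)
$\left(C{\left(Q{\left(4,j \right)} \right)} - D{\left(1 \right)}\right) \left(w - 65\right) = \left(\left(5 + 4\right) - 1 \left(-17 + 2 \cdot 1\right)\right) \left(16 - 65\right) = \left(9 - 1 \left(-17 + 2\right)\right) \left(-49\right) = \left(9 - 1 \left(-15\right)\right) \left(-49\right) = \left(9 - -15\right) \left(-49\right) = \left(9 + 15\right) \left(-49\right) = 24 \left(-49\right) = -1176$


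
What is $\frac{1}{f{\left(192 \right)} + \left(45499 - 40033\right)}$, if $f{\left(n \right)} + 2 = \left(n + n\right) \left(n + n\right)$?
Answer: $\frac{1}{152920} \approx 6.5394 \cdot 10^{-6}$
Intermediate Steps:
$f{\left(n \right)} = -2 + 4 n^{2}$ ($f{\left(n \right)} = -2 + \left(n + n\right) \left(n + n\right) = -2 + 2 n 2 n = -2 + 4 n^{2}$)
$\frac{1}{f{\left(192 \right)} + \left(45499 - 40033\right)} = \frac{1}{\left(-2 + 4 \cdot 192^{2}\right) + \left(45499 - 40033\right)} = \frac{1}{\left(-2 + 4 \cdot 36864\right) + 5466} = \frac{1}{\left(-2 + 147456\right) + 5466} = \frac{1}{147454 + 5466} = \frac{1}{152920}$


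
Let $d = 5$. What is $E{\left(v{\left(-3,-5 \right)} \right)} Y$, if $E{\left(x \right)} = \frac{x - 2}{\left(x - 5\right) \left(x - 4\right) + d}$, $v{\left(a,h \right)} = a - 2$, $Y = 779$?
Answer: $- \frac{287}{5} \approx -57.4$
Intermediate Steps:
$v{\left(a,h \right)} = -2 + a$
$E{\left(x \right)} = \frac{-2 + x}{5 + \left(-5 + x\right) \left(-4 + x\right)}$ ($E{\left(x \right)} = \frac{x - 2}{\left(x - 5\right) \left(x - 4\right) + 5} = \frac{-2 + x}{\left(-5 + x\right) \left(-4 + x\right) + 5} = \frac{-2 + x}{5 + \left(-5 + x\right) \left(-4 + x\right)}$)
$E{\left(v{\left(-3,-5 \right)} \right)} Y = \frac{-2 - 5}{25 + \left(-2 - 3\right)^{2} - 9 \left(-2 - 3\right)} 779 = \frac{-2 - 5}{25 + \left(-5\right)^{2} - -45} \cdot 779 = \frac{1}{25 + 25 + 45} \left(-7\right) 779 = \frac{1}{95} \left(-7\right) 779 = \left(- \frac{7}{95}\right) 779 = - \frac{287}{5}$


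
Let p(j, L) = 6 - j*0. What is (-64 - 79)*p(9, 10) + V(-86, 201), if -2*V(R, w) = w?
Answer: -1917/2 ≈ -958.50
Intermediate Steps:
V(R, w) = -w/2
p(j, L) = 6 (p(j, L) = 6 - 1*0 = 6 + 0 = 6)
(-64 - 79)*p(9, 10) + V(-86, 201) = (-64 - 79)*6 - ½*201 = -143*6 - 201/2 = -858 - 201/2 = -1917/2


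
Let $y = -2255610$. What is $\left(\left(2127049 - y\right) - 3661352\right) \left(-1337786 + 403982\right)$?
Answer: $-673559361828$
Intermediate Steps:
$\left(\left(2127049 - y\right) - 3661352\right) \left(-1337786 + 403982\right) = \left(\left(2127049 - -2255610\right) - 3661352\right) \left(-1337786 + 403982\right) = \left(\left(2127049 + 2255610\right) - 3661352\right) \left(-933804\right) = \left(4382659 - 3661352\right) \left(-933804\right) = 721307 \left(-933804\right) = -673559361828$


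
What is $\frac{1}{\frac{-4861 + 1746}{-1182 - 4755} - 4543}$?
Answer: $- \frac{5937}{26968676} \approx -0.00022014$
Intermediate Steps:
$\frac{1}{\frac{-4861 + 1746}{-1182 - 4755} - 4543} = \frac{1}{- \frac{3115}{-5937} - 4543} = \frac{1}{\left(-3115\right) \left(- \frac{1}{5937}\right) - 4543} = \frac{1}{\frac{3115}{5937} - 4543} = \frac{1}{- \frac{26968676}{5937}} = - \frac{5937}{26968676}$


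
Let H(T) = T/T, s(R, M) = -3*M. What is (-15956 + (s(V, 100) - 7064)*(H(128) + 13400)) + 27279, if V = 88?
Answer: -98673641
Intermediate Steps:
H(T) = 1
(-15956 + (s(V, 100) - 7064)*(H(128) + 13400)) + 27279 = (-15956 + (-3*100 - 7064)*(1 + 13400)) + 27279 = (-15956 + (-300 - 7064)*13401) + 27279 = (-15956 - 7364*13401) + 27279 = (-15956 - 98684964) + 27279 = -98700920 + 27279 = -98673641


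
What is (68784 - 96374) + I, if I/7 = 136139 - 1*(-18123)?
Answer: 1052244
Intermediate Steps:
I = 1079834 (I = 7*(136139 - 1*(-18123)) = 7*(136139 + 18123) = 7*154262 = 1079834)
(68784 - 96374) + I = (68784 - 96374) + 1079834 = -27590 + 1079834 = 1052244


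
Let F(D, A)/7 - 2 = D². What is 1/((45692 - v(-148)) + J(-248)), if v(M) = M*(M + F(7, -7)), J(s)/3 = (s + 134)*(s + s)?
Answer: 1/246256 ≈ 4.0608e-6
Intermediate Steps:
J(s) = 6*s*(134 + s) (J(s) = 3*((s + 134)*(s + s)) = 3*((134 + s)*(2*s)) = 3*(2*s*(134 + s)) = 6*s*(134 + s))
F(D, A) = 14 + 7*D²
v(M) = M*(357 + M) (v(M) = M*(M + (14 + 7*7²)) = M*(M + (14 + 7*49)) = M*(M + (14 + 343)) = M*(M + 357) = M*(357 + M))
1/((45692 - v(-148)) + J(-248)) = 1/((45692 - (-148)*(357 - 148)) + 6*(-248)*(134 - 248)) = 1/((45692 - (-148)*209) + 6*(-248)*(-114)) = 1/((45692 - 1*(-30932)) + 169632) = 1/((45692 + 30932) + 169632) = 1/(76624 + 169632) = 1/246256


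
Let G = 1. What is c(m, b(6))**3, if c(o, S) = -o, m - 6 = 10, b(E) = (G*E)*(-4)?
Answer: -4096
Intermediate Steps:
b(E) = -4*E (b(E) = (1*E)*(-4) = E*(-4) = -4*E)
m = 16 (m = 6 + 10 = 16)
c(m, b(6))**3 = (-1*16)**3 = (-16)**3 = -4096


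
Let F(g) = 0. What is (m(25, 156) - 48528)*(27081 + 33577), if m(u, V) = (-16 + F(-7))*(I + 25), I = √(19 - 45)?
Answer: -2967874624 - 970528*I*√26 ≈ -2.9679e+9 - 4.9487e+6*I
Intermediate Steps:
I = I*√26 (I = √(-26) = I*√26 ≈ 5.099*I)
m(u, V) = -400 - 16*I*√26 (m(u, V) = (-16 + 0)*(I*√26 + 25) = -16*(25 + I*√26) = -400 - 16*I*√26)
(m(25, 156) - 48528)*(27081 + 33577) = ((-400 - 16*I*√26) - 48528)*(27081 + 33577) = (-48928 - 16*I*√26)*60658 = -2967874624 - 970528*I*√26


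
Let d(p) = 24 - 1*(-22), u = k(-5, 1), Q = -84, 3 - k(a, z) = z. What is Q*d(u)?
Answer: -3864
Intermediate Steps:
k(a, z) = 3 - z
u = 2 (u = 3 - 1*1 = 3 - 1 = 2)
d(p) = 46 (d(p) = 24 + 22 = 46)
Q*d(u) = -84*46 = -3864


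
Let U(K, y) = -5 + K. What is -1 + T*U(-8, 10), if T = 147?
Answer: -1912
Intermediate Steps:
-1 + T*U(-8, 10) = -1 + 147*(-5 - 8) = -1 + 147*(-13) = -1 - 1911 = -1912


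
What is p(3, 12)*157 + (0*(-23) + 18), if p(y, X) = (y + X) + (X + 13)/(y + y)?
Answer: 18163/6 ≈ 3027.2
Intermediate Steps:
p(y, X) = X + y + (13 + X)/(2*y) (p(y, X) = (X + y) + (13 + X)/((2*y)) = (X + y) + (13 + X)*(1/(2*y)) = (X + y) + (13 + X)/(2*y) = X + y + (13 + X)/(2*y))
p(3, 12)*157 + (0*(-23) + 18) = ((½)*(13 + 12 + 2*3*(12 + 3))/3)*157 + (0*(-23) + 18) = ((½)*(⅓)*(13 + 12 + 2*3*15))*157 + (0 + 18) = ((½)*(⅓)*(13 + 12 + 90))*157 + 18 = ((½)*(⅓)*115)*157 + 18 = (115/6)*157 + 18 = 18055/6 + 18 = 18163/6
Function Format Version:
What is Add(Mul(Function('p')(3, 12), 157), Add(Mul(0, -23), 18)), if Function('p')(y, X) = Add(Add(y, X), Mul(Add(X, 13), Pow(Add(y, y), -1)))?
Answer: Rational(18163, 6) ≈ 3027.2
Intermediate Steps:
Function('p')(y, X) = Add(X, y, Mul(Rational(1, 2), Pow(y, -1), Add(13, X))) (Function('p')(y, X) = Add(Add(X, y), Mul(Add(13, X), Pow(Mul(2, y), -1))) = Add(Add(X, y), Mul(Add(13, X), Mul(Rational(1, 2), Pow(y, -1)))) = Add(Add(X, y), Mul(Rational(1, 2), Pow(y, -1), Add(13, X))) = Add(X, y, Mul(Rational(1, 2), Pow(y, -1), Add(13, X))))
Add(Mul(Function('p')(3, 12), 157), Add(Mul(0, -23), 18)) = Add(Mul(Mul(Rational(1, 2), Pow(3, -1), Add(13, 12, Mul(2, 3, Add(12, 3)))), 157), Add(Mul(0, -23), 18)) = Add(Mul(Mul(Rational(1, 2), Rational(1, 3), Add(13, 12, Mul(2, 3, 15))), 157), Add(0, 18)) = Add(Mul(Mul(Rational(1, 2), Rational(1, 3), Add(13, 12, 90)), 157), 18) = Add(Mul(Mul(Rational(1, 2), Rational(1, 3), 115), 157), 18) = Add(Mul(Rational(115, 6), 157), 18) = Add(Rational(18055, 6), 18) = Rational(18163, 6)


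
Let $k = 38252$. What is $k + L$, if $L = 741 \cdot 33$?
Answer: $62705$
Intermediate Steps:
$L = 24453$
$k + L = 38252 + 24453 = 62705$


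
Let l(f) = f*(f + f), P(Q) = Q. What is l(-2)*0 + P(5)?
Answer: 5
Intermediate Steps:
l(f) = 2*f² (l(f) = f*(2*f) = 2*f²)
l(-2)*0 + P(5) = (2*(-2)²)*0 + 5 = (2*4)*0 + 5 = 8*0 + 5 = 0 + 5 = 5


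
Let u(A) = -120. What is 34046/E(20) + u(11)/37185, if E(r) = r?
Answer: 42199937/24790 ≈ 1702.3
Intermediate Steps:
34046/E(20) + u(11)/37185 = 34046/20 - 120/37185 = 34046*(1/20) - 120*1/37185 = 17023/10 - 8/2479 = 42199937/24790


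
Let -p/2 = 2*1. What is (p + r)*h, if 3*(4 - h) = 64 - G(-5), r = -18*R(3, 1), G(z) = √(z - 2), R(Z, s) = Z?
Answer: 3016/3 - 58*I*√7/3 ≈ 1005.3 - 51.151*I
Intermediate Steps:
G(z) = √(-2 + z)
r = -54 (r = -18*3 = -54)
p = -4 ≈ -4.0000
h = -52/3 + I*√7/3 (h = 4 - (64 - √(-2 - 5))/3 = 4 - (64 - √(-7))/3 = 4 - (64 - I*√7)/3 = 4 + (-64/3 + I*√7/3) = -52/3 + I*√7/3 ≈ -17.333 + 0.88192*I)
(p + r)*h = (-4 - 54)*(-52/3 + I*√7/3) = -58*(-52/3 + I*√7/3) = 3016/3 - 58*I*√7/3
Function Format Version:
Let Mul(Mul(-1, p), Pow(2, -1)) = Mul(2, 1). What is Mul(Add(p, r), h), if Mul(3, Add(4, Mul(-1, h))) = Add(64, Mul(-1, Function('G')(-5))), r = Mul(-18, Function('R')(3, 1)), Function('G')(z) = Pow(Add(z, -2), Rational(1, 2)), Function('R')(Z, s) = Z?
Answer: Add(Rational(3016, 3), Mul(Rational(-58, 3), I, Pow(7, Rational(1, 2)))) ≈ Add(1005.3, Mul(-51.151, I))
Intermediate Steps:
Function('G')(z) = Pow(Add(-2, z), Rational(1, 2))
r = -54 (r = Mul(-18, 3) = -54)
p = -4 (p = Mul(-2, Mul(2, 1)) = Mul(-2, 2) = -4)
h = Add(Rational(-52, 3), Mul(Rational(1, 3), I, Pow(7, Rational(1, 2)))) (h = Add(4, Mul(Rational(-1, 3), Add(64, Mul(-1, Pow(Add(-2, -5), Rational(1, 2)))))) = Add(4, Mul(Rational(-1, 3), Add(64, Mul(-1, Pow(-7, Rational(1, 2)))))) = Add(4, Mul(Rational(-1, 3), Add(64, Mul(-1, Mul(I, Pow(7, Rational(1, 2))))))) = Add(4, Mul(Rational(-1, 3), Add(64, Mul(-1, I, Pow(7, Rational(1, 2)))))) = Add(4, Add(Rational(-64, 3), Mul(Rational(1, 3), I, Pow(7, Rational(1, 2))))) = Add(Rational(-52, 3), Mul(Rational(1, 3), I, Pow(7, Rational(1, 2)))) ≈ Add(-17.333, Mul(0.88192, I)))
Mul(Add(p, r), h) = Mul(Add(-4, -54), Add(Rational(-52, 3), Mul(Rational(1, 3), I, Pow(7, Rational(1, 2))))) = Mul(-58, Add(Rational(-52, 3), Mul(Rational(1, 3), I, Pow(7, Rational(1, 2))))) = Add(Rational(3016, 3), Mul(Rational(-58, 3), I, Pow(7, Rational(1, 2))))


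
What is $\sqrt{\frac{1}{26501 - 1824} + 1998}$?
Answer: $\frac{\sqrt{1216690774019}}{24677} \approx 44.699$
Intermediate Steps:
$\sqrt{\frac{1}{26501 - 1824} + 1998} = \sqrt{\frac{1}{24677} + 1998} = \sqrt{\frac{49304647}{24677}} = \frac{\sqrt{1216690774019}}{24677}$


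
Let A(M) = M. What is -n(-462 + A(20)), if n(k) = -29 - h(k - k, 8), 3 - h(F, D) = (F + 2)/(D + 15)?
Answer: 734/23 ≈ 31.913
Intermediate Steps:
h(F, D) = 3 - (2 + F)/(15 + D) (h(F, D) = 3 - (F + 2)/(D + 15) = 3 - (2 + F)/(15 + D))
n(k) = -734/23 (n(k) = -29 - (43 - (k - k) + 3*8)/(15 + 8) = -29 - (43 - 1*0 + 24)/23 = -29 - (43 + 0 + 24)/23 = -29 - 67/23 = -734/23)
-n(-462 + A(20)) = -1*(-734/23) = 734/23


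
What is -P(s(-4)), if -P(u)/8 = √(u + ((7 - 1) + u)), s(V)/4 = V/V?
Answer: 8*√14 ≈ 29.933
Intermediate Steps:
s(V) = 4 (s(V) = 4*(V/V) = 4*1 = 4)
P(u) = -8*√(6 + 2*u) (P(u) = -8*√(u + ((7 - 1) + u)) = -8*√(u + (6 + u)) = -8*√(6 + 2*u))
-P(s(-4)) = -(-8)*√(6 + 2*4) = -(-8)*√(6 + 8) = -(-8)*√14 = 8*√14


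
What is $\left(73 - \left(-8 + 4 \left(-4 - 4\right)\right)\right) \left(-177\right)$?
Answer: $-20001$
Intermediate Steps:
$\left(73 - \left(-8 + 4 \left(-4 - 4\right)\right)\right) \left(-177\right) = \left(73 + \left(\left(-4\right) \left(-8\right) + 8\right)\right) \left(-177\right) = \left(73 + \left(32 + 8\right)\right) \left(-177\right) = \left(73 + 40\right) \left(-177\right) = 113 \left(-177\right) = -20001$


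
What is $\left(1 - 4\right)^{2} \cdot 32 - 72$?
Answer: $216$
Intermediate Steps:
$\left(1 - 4\right)^{2} \cdot 32 - 72 = \left(-3\right)^{2} \cdot 32 - 72 = 9 \cdot 32 - 72 = 288 - 72 = 216$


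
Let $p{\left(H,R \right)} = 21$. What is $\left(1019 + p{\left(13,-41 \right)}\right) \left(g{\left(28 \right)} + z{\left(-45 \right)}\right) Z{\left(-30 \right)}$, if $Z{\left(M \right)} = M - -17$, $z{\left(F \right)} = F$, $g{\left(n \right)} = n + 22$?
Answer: $-67600$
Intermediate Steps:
$g{\left(n \right)} = 22 + n$
$Z{\left(M \right)} = 17 + M$ ($Z{\left(M \right)} = M + 17 = 17 + M$)
$\left(1019 + p{\left(13,-41 \right)}\right) \left(g{\left(28 \right)} + z{\left(-45 \right)}\right) Z{\left(-30 \right)} = \left(1019 + 21\right) \left(\left(22 + 28\right) - 45\right) \left(17 - 30\right) = 1040 \left(50 - 45\right) \left(-13\right) = 1040 \cdot 5 \left(-13\right) = 5200 \left(-13\right) = -67600$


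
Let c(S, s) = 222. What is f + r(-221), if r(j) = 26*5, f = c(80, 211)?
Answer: 352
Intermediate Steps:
f = 222
r(j) = 130
f + r(-221) = 222 + 130 = 352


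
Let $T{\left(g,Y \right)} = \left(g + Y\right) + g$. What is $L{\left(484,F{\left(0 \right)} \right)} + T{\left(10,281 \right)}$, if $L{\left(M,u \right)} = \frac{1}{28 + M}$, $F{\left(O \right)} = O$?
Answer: $\frac{154113}{512} \approx 301.0$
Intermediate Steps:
$T{\left(g,Y \right)} = Y + 2 g$ ($T{\left(g,Y \right)} = \left(Y + g\right) + g = Y + 2 g$)
$L{\left(484,F{\left(0 \right)} \right)} + T{\left(10,281 \right)} = \frac{1}{28 + 484} + \left(281 + 2 \cdot 10\right) = \frac{1}{512} + \left(281 + 20\right) = \frac{1}{512} + 301 = \frac{154113}{512}$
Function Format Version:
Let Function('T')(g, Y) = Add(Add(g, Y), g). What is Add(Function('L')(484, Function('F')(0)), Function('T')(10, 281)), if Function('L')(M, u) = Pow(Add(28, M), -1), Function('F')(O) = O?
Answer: Rational(154113, 512) ≈ 301.00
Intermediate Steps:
Function('T')(g, Y) = Add(Y, Mul(2, g)) (Function('T')(g, Y) = Add(Add(Y, g), g) = Add(Y, Mul(2, g)))
Add(Function('L')(484, Function('F')(0)), Function('T')(10, 281)) = Add(Pow(Add(28, 484), -1), Add(281, Mul(2, 10))) = Add(Pow(512, -1), Add(281, 20)) = Add(Rational(1, 512), 301) = Rational(154113, 512)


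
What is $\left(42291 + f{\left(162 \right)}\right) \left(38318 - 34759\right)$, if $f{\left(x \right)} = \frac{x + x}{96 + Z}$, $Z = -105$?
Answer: $150385545$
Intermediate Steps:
$f{\left(x \right)} = - \frac{2 x}{9}$ ($f{\left(x \right)} = \frac{x + x}{96 - 105} = \frac{2 x}{-9} = 2 x \left(- \frac{1}{9}\right) = - \frac{2 x}{9}$)
$\left(42291 + f{\left(162 \right)}\right) \left(38318 - 34759\right) = \left(42291 - 36\right) \left(38318 - 34759\right) = \left(42291 - 36\right) 3559 = 42255 \cdot 3559 = 150385545$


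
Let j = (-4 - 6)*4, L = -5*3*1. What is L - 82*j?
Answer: 3265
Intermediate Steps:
L = -15 (L = -15*1 = -15)
j = -40 (j = -10*4 = -40)
L - 82*j = -15 - 82*(-40) = -15 + 3280 = 3265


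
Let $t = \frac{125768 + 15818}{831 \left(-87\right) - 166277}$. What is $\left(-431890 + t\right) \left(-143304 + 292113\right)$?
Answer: $- \frac{7666480933981407}{119287} \approx -6.4269 \cdot 10^{10}$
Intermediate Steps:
$t = - \frac{70793}{119287}$ ($t = \frac{141586}{-72297 - 166277} = \frac{141586}{-238574} = 141586 \left(- \frac{1}{238574}\right) = - \frac{70793}{119287} \approx -0.59347$)
$\left(-431890 + t\right) \left(-143304 + 292113\right) = \left(-431890 - \frac{70793}{119287}\right) \left(-143304 + 292113\right) = \left(- \frac{51518933223}{119287}\right) 148809 = - \frac{7666480933981407}{119287}$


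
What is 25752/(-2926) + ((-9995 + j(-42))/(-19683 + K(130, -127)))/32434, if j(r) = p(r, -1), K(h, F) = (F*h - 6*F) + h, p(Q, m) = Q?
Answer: -2106056490179/239295100506 ≈ -8.8011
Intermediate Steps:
K(h, F) = h - 6*F + F*h (K(h, F) = (-6*F + F*h) + h = h - 6*F + F*h)
j(r) = r
25752/(-2926) + ((-9995 + j(-42))/(-19683 + K(130, -127)))/32434 = 25752/(-2926) + ((-9995 - 42)/(-19683 + (130 - 6*(-127) - 127*130)))/32434 = 25752*(-1/2926) - 10037/(-19683 + (130 + 762 - 16510))*(1/32434) = -12876/1463 - 10037/(-19683 - 15618)*(1/32434) = -12876/1463 - 10037/(-35301)*(1/32434) = -12876/1463 - 10037*(-1/35301)*(1/32434) = -12876/1463 + (10037/35301)*(1/32434) = -12876/1463 + 10037/1144952634 = -2106056490179/239295100506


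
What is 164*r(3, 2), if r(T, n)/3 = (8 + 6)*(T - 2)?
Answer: 6888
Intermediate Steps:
r(T, n) = -84 + 42*T (r(T, n) = 3*((8 + 6)*(T - 2)) = 3*(14*(-2 + T)) = 3*(-28 + 14*T) = -84 + 42*T)
164*r(3, 2) = 164*(-84 + 42*3) = 164*(-84 + 126) = 164*42 = 6888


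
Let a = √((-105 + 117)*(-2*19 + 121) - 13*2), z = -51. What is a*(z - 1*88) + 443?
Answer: 443 - 139*√970 ≈ -3886.1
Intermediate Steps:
a = √970 (a = √(12*(-38 + 121) - 26) = √(12*83 - 26) = √(996 - 26) = √970 ≈ 31.145)
a*(z - 1*88) + 443 = √970*(-51 - 1*88) + 443 = √970*(-51 - 88) + 443 = √970*(-139) + 443 = -139*√970 + 443 = 443 - 139*√970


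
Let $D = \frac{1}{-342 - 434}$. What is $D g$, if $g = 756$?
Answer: $- \frac{189}{194} \approx -0.97423$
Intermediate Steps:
$D = - \frac{1}{776}$ ($D = \frac{1}{-776} = - \frac{1}{776} \approx -0.0012887$)
$D g = \left(- \frac{1}{776}\right) 756 = - \frac{189}{194}$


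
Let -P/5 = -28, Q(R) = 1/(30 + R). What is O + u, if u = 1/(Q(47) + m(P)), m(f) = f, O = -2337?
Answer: -25195120/10781 ≈ -2337.0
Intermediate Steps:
P = 140 (P = -5*(-28) = 140)
u = 77/10781 (u = 1/(1/(30 + 47) + 140) = 1/(1/77 + 140) = 1/(10781/77) = 77/10781 ≈ 0.0071422)
O + u = -2337 + 77/10781 = -25195120/10781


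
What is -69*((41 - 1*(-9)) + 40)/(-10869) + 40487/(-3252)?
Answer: -139952761/11781996 ≈ -11.879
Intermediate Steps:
-69*((41 - 1*(-9)) + 40)/(-10869) + 40487/(-3252) = -69*((41 + 9) + 40)*(-1/10869) + 40487*(-1/3252) = -69*(50 + 40)*(-1/10869) - 40487/3252 = -69*90*(-1/10869) - 40487/3252 = -6210*(-1/10869) - 40487/3252 = 2070/3623 - 40487/3252 = -139952761/11781996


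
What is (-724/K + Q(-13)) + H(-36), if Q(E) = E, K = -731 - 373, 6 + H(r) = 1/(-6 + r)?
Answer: -11829/644 ≈ -18.368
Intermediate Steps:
H(r) = -6 + 1/(-6 + r)
K = -1104
(-724/K + Q(-13)) + H(-36) = (-724/(-1104) - 13) + (37 - 6*(-36))/(-6 - 36) = (-724*(-1/1104) - 13) + (37 + 216)/(-42) = (181/276 - 13) - 1/42*253 = -3407/276 - 253/42 = -11829/644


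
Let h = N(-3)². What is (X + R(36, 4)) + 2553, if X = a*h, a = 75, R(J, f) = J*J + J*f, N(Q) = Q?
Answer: 4668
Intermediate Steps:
R(J, f) = J² + J*f
h = 9 (h = (-3)² = 9)
X = 675 (X = 75*9 = 675)
(X + R(36, 4)) + 2553 = (675 + 36*(36 + 4)) + 2553 = (675 + 36*40) + 2553 = (675 + 1440) + 2553 = 2115 + 2553 = 4668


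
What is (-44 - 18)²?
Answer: 3844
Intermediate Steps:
(-44 - 18)² = (-62)² = 3844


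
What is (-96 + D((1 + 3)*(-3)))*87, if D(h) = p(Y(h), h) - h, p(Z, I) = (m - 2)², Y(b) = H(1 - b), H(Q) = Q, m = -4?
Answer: -4176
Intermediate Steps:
Y(b) = 1 - b
p(Z, I) = 36 (p(Z, I) = (-4 - 2)² = (-6)² = 36)
D(h) = 36 - h
(-96 + D((1 + 3)*(-3)))*87 = (-96 + (36 - (1 + 3)*(-3)))*87 = (-96 + (36 - 4*(-3)))*87 = (-96 + (36 - 1*(-12)))*87 = (-96 + (36 + 12))*87 = (-96 + 48)*87 = -48*87 = -4176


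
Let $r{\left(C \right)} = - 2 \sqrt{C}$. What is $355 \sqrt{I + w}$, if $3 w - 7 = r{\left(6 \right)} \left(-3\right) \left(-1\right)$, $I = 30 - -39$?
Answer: $\frac{355 \sqrt{642 - 18 \sqrt{6}}}{3} \approx 2893.5$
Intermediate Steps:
$I = 69$ ($I = 30 + 39 = 69$)
$w = \frac{7}{3} - 2 \sqrt{6}$ ($w = \frac{7}{3} + \frac{- 2 \sqrt{6} \left(-3\right) \left(-1\right)}{3} = \frac{7}{3} + \frac{6 \sqrt{6} \left(-1\right)}{3} = \frac{7}{3} + \frac{\left(-6\right) \sqrt{6}}{3} = \frac{7}{3} - 2 \sqrt{6} \approx -2.5656$)
$355 \sqrt{I + w} = 355 \sqrt{69 + \left(\frac{7}{3} - 2 \sqrt{6}\right)} = 355 \sqrt{\frac{214}{3} - 2 \sqrt{6}}$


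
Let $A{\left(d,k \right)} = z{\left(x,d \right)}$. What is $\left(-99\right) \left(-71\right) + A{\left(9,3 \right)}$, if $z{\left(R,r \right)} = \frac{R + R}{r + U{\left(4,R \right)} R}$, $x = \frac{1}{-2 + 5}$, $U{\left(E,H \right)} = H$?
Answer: $\frac{288192}{41} \approx 7029.1$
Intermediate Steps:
$x = \frac{1}{3} \approx 0.33333$
$z{\left(R,r \right)} = \frac{2 R}{r + R^{2}}$ ($z{\left(R,r \right)} = \frac{R + R}{r + R R} = \frac{2 R}{r + R^{2}}$)
$A{\left(d,k \right)} = \frac{2}{3 \left(\frac{1}{9} + d\right)}$ ($A{\left(d,k \right)} = 2 \cdot \frac{1}{3} \frac{1}{d + \left(\frac{1}{3}\right)^{2}} = 2 \cdot \frac{1}{3} \frac{1}{d + \frac{1}{9}} = 2 \cdot \frac{1}{3} \frac{1}{\frac{1}{9} + d} = \frac{2}{3 \left(\frac{1}{9} + d\right)}$)
$\left(-99\right) \left(-71\right) + A{\left(9,3 \right)} = \left(-99\right) \left(-71\right) + \frac{6}{1 + 9 \cdot 9} = 7029 + \frac{6}{1 + 81} = 7029 + \frac{6}{82} = 7029 + 6 \cdot \frac{1}{82} = 7029 + \frac{3}{41} = \frac{288192}{41}$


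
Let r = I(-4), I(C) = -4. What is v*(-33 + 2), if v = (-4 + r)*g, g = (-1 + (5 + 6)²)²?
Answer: 3571200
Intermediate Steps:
r = -4
g = 14400 (g = (-1 + 11²)² = (-1 + 121)² = 120² = 14400)
v = -115200 (v = (-4 - 4)*14400 = -8*14400 = -115200)
v*(-33 + 2) = -115200*(-33 + 2) = -115200*(-31) = 3571200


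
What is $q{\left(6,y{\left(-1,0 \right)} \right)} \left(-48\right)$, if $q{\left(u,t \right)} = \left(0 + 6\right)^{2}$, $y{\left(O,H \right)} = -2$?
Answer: $-1728$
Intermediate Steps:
$q{\left(u,t \right)} = 36$ ($q{\left(u,t \right)} = 6^{2} = 36$)
$q{\left(6,y{\left(-1,0 \right)} \right)} \left(-48\right) = 36 \left(-48\right) = -1728$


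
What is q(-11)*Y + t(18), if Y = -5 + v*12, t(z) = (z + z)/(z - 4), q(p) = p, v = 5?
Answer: -4217/7 ≈ -602.43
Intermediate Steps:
t(z) = 2*z/(-4 + z) (t(z) = (2*z)/(-4 + z) = 2*z/(-4 + z))
Y = 55 (Y = -5 + 5*12 = -5 + 60 = 55)
q(-11)*Y + t(18) = -11*55 + 2*18/(-4 + 18) = -605 + 2*18/14 = -605 + 2*18*(1/14) = -605 + 18/7 = -4217/7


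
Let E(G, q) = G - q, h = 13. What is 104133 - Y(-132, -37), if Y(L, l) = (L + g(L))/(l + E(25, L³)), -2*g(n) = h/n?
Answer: 63228348025907/607188384 ≈ 1.0413e+5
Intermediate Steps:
g(n) = -13/(2*n)
Y(L, l) = (L - 13/(2*L))/(25 + l - L³) (Y(L, l) = (L - 13/(2*L))/(l + (25 - L³)) = (L - 13/(2*L))/(25 + l - L³))
104133 - Y(-132, -37) = 104133 - (-13/2 + (-132)²)/((-132)*(25 - 37 - 1*(-132)³)) = 104133 - (-1)*(-13/2 + 17424)/(132*(25 - 37 - 1*(-2299968))) = 104133 - (-1)*34835/(132*(25 - 37 + 2299968)*2) = 104133 - (-1)*34835/(132*2299956*2) = 104133 - 1*(-34835/607188384) = 104133 + 34835/607188384 = 63228348025907/607188384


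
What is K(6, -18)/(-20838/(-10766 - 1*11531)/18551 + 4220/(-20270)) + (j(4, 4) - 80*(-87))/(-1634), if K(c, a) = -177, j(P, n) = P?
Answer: 59515083349295/70337902568 ≈ 846.13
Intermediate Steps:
K(6, -18)/(-20838/(-10766 - 1*11531)/18551 + 4220/(-20270)) + (j(4, 4) - 80*(-87))/(-1634) = -177/(-20838/(-10766 - 1*11531)/18551 + 4220/(-20270)) + (4 - 80*(-87))/(-1634) = -177/(-20838/(-10766 - 11531)*(1/18551) + 4220*(-1/20270)) + (4 + 6960)*(-1/1634) = -177/(-20838/(-22297)*(1/18551) - 422/2027) + 6964*(-1/1634) = -177/(-20838*(-1/22297)*(1/18551) - 422/2027) - 3482/817 = -177/((20838/22297)*(1/18551) - 422/2027) - 3482/817 = -177/(20838/413631647 - 422/2027) - 3482/817 = -177/(-86092904/413631647) - 3482/817 = -177*(-413631647/86092904) - 3482/817 = 73212801519/86092904 - 3482/817 = 59515083349295/70337902568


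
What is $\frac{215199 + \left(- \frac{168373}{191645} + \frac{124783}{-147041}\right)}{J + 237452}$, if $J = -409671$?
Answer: $- \frac{6064188658719227}{4853075008805455} \approx -1.2496$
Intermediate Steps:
$\frac{215199 + \left(- \frac{168373}{191645} + \frac{124783}{-147041}\right)}{J + 237452} = \frac{215199 + \left(- \frac{168373}{191645} + \frac{124783}{-147041}\right)}{-409671 + 237452} = \frac{215199 + \left(\left(-168373\right) \frac{1}{191645} + 124783 \left(- \frac{1}{147041}\right)\right)}{-172219} = \left(215199 - \frac{48671772328}{28179672445}\right) \left(- \frac{1}{172219}\right) = \frac{6064188658719227}{28179672445} \left(- \frac{1}{172219}\right) = - \frac{6064188658719227}{4853075008805455}$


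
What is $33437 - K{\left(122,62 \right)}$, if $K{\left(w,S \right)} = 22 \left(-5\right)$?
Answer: $33547$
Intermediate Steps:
$K{\left(w,S \right)} = -110$
$33437 - K{\left(122,62 \right)} = 33437 - -110 = 33437 + 110 = 33547$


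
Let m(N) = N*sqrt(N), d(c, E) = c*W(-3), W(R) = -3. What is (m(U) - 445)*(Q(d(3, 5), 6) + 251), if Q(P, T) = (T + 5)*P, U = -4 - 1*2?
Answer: -67640 - 912*I*sqrt(6) ≈ -67640.0 - 2233.9*I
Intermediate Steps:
U = -6 (U = -4 - 2 = -6)
d(c, E) = -3*c (d(c, E) = c*(-3) = -3*c)
m(N) = N**(3/2)
Q(P, T) = P*(5 + T) (Q(P, T) = (5 + T)*P = P*(5 + T))
(m(U) - 445)*(Q(d(3, 5), 6) + 251) = ((-6)**(3/2) - 445)*((-3*3)*(5 + 6) + 251) = (-6*I*sqrt(6) - 445)*(-9*11 + 251) = (-445 - 6*I*sqrt(6))*(-99 + 251) = (-445 - 6*I*sqrt(6))*152 = -67640 - 912*I*sqrt(6)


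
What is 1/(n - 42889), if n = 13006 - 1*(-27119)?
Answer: -1/2764 ≈ -0.00036179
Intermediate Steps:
n = 40125 (n = 13006 + 27119 = 40125)
1/(n - 42889) = 1/(40125 - 42889) = 1/(-2764) = -1/2764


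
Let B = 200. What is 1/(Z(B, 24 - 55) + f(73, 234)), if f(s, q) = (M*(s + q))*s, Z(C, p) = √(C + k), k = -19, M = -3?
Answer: -67233/4520276108 - √181/4520276108 ≈ -1.4877e-5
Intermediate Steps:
Z(C, p) = √(-19 + C) (Z(C, p) = √(C - 19) = √(-19 + C))
f(s, q) = s*(-3*q - 3*s) (f(s, q) = (-3*(s + q))*s = (-3*(q + s))*s = (-3*q - 3*s)*s = s*(-3*q - 3*s))
1/(Z(B, 24 - 55) + f(73, 234)) = 1/(√(-19 + 200) - 3*73*(234 + 73)) = 1/(√181 - 3*73*307) = 1/(√181 - 67233) = 1/(-67233 + √181)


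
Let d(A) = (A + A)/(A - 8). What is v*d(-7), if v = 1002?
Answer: 4676/5 ≈ 935.20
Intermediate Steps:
d(A) = 2*A/(-8 + A) (d(A) = (2*A)/(-8 + A) = 2*A/(-8 + A))
v*d(-7) = 1002*(2*(-7)/(-8 - 7)) = 1002*(2*(-7)/(-15)) = 1002*(2*(-7)*(-1/15)) = 1002*(14/15) = 4676/5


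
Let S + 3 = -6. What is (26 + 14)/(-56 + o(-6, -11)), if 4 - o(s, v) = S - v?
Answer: -20/27 ≈ -0.74074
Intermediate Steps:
S = -9 (S = -3 - 6 = -9)
o(s, v) = 13 + v (o(s, v) = 4 - (-9 - v) = 4 + (9 + v) = 13 + v)
(26 + 14)/(-56 + o(-6, -11)) = (26 + 14)/(-56 + (13 - 11)) = 40/(-56 + 2) = 40/(-54) = 40*(-1/54) = -20/27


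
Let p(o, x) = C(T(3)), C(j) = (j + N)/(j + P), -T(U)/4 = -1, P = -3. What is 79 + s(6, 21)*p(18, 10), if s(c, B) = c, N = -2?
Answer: 91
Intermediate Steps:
T(U) = 4 (T(U) = -4*(-1) = 4)
C(j) = (-2 + j)/(-3 + j) (C(j) = (j - 2)/(j - 3) = (-2 + j)/(-3 + j))
p(o, x) = 2 (p(o, x) = (-2 + 4)/(-3 + 4) = 2/1 = 1*2 = 2)
79 + s(6, 21)*p(18, 10) = 79 + 6*2 = 79 + 12 = 91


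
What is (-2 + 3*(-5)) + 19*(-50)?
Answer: -967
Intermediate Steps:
(-2 + 3*(-5)) + 19*(-50) = (-2 - 15) - 950 = -17 - 950 = -967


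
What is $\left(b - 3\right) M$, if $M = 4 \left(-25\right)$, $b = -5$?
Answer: $800$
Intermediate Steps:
$M = -100$
$\left(b - 3\right) M = \left(-5 - 3\right) \left(-100\right) = \left(-8\right) \left(-100\right) = 800$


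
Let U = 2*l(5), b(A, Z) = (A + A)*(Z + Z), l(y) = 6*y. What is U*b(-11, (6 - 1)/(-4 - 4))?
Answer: 1650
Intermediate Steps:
b(A, Z) = 4*A*Z (b(A, Z) = (2*A)*(2*Z) = 4*A*Z)
U = 60 (U = 2*(6*5) = 2*30 = 60)
U*b(-11, (6 - 1)/(-4 - 4)) = 60*(4*(-11)*((6 - 1)/(-4 - 4))) = 60*(4*(-11)*(5/(-8))) = 60*(4*(-11)*(5*(-⅛))) = 60*(4*(-11)*(-5/8)) = 60*(55/2) = 1650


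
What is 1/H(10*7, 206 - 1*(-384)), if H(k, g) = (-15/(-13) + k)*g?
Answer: 13/545750 ≈ 2.3820e-5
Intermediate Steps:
H(k, g) = g*(15/13 + k) (H(k, g) = (-15*(-1/13) + k)*g = (15/13 + k)*g = g*(15/13 + k))
1/H(10*7, 206 - 1*(-384)) = 1/((206 - 1*(-384))*(15 + 13*(10*7))/13) = 1/((206 + 384)*(15 + 13*70)/13) = 1/((1/13)*590*(15 + 910)) = 1/((1/13)*590*925) = 1/(545750/13) = 13/545750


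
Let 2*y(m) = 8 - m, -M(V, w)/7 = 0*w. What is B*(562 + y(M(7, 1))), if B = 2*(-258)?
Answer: -292056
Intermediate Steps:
M(V, w) = 0 (M(V, w) = -0*w = -7*0 = 0)
y(m) = 4 - m/2 (y(m) = (8 - m)/2 = 4 - m/2)
B = -516
B*(562 + y(M(7, 1))) = -516*(562 + (4 - 1/2*0)) = -516*(562 + (4 + 0)) = -516*(562 + 4) = -516*566 = -292056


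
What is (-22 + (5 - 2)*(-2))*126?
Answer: -3528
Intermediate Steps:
(-22 + (5 - 2)*(-2))*126 = (-22 + 3*(-2))*126 = (-22 - 6)*126 = -28*126 = -3528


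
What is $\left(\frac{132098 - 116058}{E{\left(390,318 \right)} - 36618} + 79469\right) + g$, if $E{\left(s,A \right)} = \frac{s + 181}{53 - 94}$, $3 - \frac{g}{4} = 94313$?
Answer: $- \frac{447225602479}{1501909} \approx -2.9777 \cdot 10^{5}$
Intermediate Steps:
$g = -377240$ ($g = 12 - 377252 = -377240$)
$E{\left(s,A \right)} = - \frac{181}{41} - \frac{s}{41}$ ($E{\left(s,A \right)} = \frac{181 + s}{-41} = \left(181 + s\right) \left(- \frac{1}{41}\right) = - \frac{181}{41} - \frac{s}{41}$)
$\left(\frac{132098 - 116058}{E{\left(390,318 \right)} - 36618} + 79469\right) + g = \left(\frac{132098 - 116058}{\left(- \frac{181}{41} - \frac{390}{41}\right) - 36618} + 79469\right) - 377240 = \left(\frac{16040}{\left(- \frac{181}{41} - \frac{390}{41}\right) - 36618} + 79469\right) - 377240 = \left(\frac{16040}{- \frac{571}{41} - 36618} + 79469\right) - 377240 = \left(\frac{16040}{- \frac{1501909}{41}} + 79469\right) - 377240 = \left(16040 \left(- \frac{41}{1501909}\right) + 79469\right) - 377240 = \left(- \frac{657640}{1501909} + 79469\right) - 377240 = \frac{119354548681}{1501909} - 377240 = - \frac{447225602479}{1501909}$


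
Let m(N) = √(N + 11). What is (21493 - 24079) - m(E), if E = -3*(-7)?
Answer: -2586 - 4*√2 ≈ -2591.7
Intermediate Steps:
E = 21
m(N) = √(11 + N)
(21493 - 24079) - m(E) = (21493 - 24079) - √(11 + 21) = -2586 - √32 = -2586 - 4*√2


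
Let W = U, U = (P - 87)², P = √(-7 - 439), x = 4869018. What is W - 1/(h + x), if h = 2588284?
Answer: 53118362145/7457302 - 174*I*√446 ≈ 7123.0 - 3674.7*I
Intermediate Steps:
P = I*√446 (P = √(-446) = I*√446 ≈ 21.119*I)
U = (-87 + I*√446)² (U = (I*√446 - 87)² = (-87 + I*√446)² ≈ 7123.0 - 3674.7*I)
W = (87 - I*√446)² ≈ 7123.0 - 3674.7*I
W - 1/(h + x) = (87 - I*√446)² - 1/(2588284 + 4869018) = (87 - I*√446)² - 1/7457302 = -1/7457302 + (87 - I*√446)²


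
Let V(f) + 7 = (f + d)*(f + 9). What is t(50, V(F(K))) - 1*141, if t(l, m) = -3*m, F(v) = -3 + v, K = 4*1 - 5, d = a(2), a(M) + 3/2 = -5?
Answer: 75/2 ≈ 37.500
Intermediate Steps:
a(M) = -13/2 (a(M) = -3/2 - 5 = -13/2)
d = -13/2 ≈ -6.5000
K = -1 (K = 4 - 5 = -1)
V(f) = -7 + (9 + f)*(-13/2 + f) (V(f) = -7 + (f - 13/2)*(f + 9) = -7 + (-13/2 + f)*(9 + f) = -7 + (9 + f)*(-13/2 + f))
t(50, V(F(K))) - 1*141 = -3*(-131/2 + (-3 - 1)**2 + 5*(-3 - 1)/2) - 1*141 = -3*(-131/2 + (-4)**2 + (5/2)*(-4)) - 141 = -3*(-131/2 + 16 - 10) - 141 = -3*(-119/2) - 141 = 357/2 - 141 = 75/2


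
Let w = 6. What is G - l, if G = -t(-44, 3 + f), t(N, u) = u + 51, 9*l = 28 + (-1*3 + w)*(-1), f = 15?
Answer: -646/9 ≈ -71.778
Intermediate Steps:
l = 25/9 (l = (28 + (-1*3 + 6)*(-1))/9 = (28 + (-3 + 6)*(-1))/9 = (28 + 3*(-1))/9 = (28 - 3)/9 = (⅑)*25 = 25/9 ≈ 2.7778)
t(N, u) = 51 + u
G = -69 (G = -(51 + (3 + 15)) = -(51 + 18) = -1*69 = -69)
G - l = -69 - 1*25/9 = -69 - 25/9 = -646/9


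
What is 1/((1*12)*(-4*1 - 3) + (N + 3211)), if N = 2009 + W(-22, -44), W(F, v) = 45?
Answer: 1/5181 ≈ 0.00019301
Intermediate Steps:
N = 2054 (N = 2009 + 45 = 2054)
1/((1*12)*(-4*1 - 3) + (N + 3211)) = 1/((1*12)*(-4*1 - 3) + (2054 + 3211)) = 1/(12*(-4 - 3) + 5265) = 1/(12*(-7) + 5265) = 1/(-84 + 5265) = 1/5181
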